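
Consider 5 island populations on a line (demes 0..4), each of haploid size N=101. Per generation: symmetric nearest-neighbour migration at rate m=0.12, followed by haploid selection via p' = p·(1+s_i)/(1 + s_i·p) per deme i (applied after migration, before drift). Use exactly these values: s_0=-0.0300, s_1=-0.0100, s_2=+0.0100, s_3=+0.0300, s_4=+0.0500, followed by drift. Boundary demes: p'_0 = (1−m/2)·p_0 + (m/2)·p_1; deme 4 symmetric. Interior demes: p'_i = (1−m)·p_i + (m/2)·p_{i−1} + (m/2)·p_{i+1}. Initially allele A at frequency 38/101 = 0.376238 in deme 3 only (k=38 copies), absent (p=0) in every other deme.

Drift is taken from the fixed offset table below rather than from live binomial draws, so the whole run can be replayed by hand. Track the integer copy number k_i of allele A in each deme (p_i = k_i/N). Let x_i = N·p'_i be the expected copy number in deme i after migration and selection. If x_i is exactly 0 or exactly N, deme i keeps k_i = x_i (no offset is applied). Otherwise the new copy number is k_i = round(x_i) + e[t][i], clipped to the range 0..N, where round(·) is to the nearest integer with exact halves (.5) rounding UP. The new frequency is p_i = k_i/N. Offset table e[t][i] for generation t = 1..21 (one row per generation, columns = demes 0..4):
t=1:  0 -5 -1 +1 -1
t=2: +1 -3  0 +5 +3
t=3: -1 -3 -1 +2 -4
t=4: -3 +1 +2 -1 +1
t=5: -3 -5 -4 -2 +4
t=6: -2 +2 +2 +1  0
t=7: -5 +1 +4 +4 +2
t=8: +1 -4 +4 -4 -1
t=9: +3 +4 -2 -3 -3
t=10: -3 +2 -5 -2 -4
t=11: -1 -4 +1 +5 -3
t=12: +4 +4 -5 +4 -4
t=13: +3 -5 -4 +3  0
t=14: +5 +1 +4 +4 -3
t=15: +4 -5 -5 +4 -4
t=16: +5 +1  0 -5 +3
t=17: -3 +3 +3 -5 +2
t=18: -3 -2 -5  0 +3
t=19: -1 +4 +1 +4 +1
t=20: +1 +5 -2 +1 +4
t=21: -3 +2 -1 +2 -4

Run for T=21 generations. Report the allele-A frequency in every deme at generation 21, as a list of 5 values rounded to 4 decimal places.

[0.0693, 0.1485, 0.0693, 0.2475, 0.2277]

t=0: k=[0 0 0 38 0]
t=1: x=[0.0000 0.0000 2.3023 34.1045 2.3913] k=[0 0 1 35 1]
t=2: x=[0.0000 0.0594 3.0089 31.5578 3.1872] k=[0 0 3 37 6]
t=3: x=[0.0000 0.1782 4.9062 33.7611 8.2210] k=[0 0 4 36 4]
t=4: x=[0.0000 0.2376 5.7336 32.8114 6.1978] k=[0 1 8 32 7]
t=5: x=[0.0582 1.3466 9.1021 29.6756 8.8876] k=[0 0 5 28 13]
t=6: x=[0.0000 0.2970 6.1371 26.2907 14.4953] k=[0 2 8 27 14]
t=7: x=[0.1164 2.2181 8.8601 25.6414 15.4063] k=[0 3 13 30 17]
t=8: x=[0.1746 3.3869 13.5362 28.8047 18.5061] k=[1 0 18 25 18]
t=9: x=[0.9121 1.1287 17.4834 24.7075 19.1662] k=[4 5 15 22 16]
t=10: x=[3.9430 5.4876 14.9463 21.7197 17.0400] k=[1 7 10 20 13]
t=11: x=[1.3197 6.7564 10.5134 19.4398 13.9980] k=[0 3 12 24 11]
t=12: x=[0.1746 3.3275 12.2870 23.0211 12.2973] k=[4 7 7 27 8]
t=13: x=[4.0596 6.7564 8.2753 25.2151 9.5538] k=[7 2 4 28 10]
t=14: x=[6.5120 2.3964 5.3704 26.0473 11.5705] k=[12 3 9 30 9]
t=15: x=[11.1542 3.8625 9.9892 28.0752 10.7186] k=[15 0 5 32 7]
t=16: x=[13.7345 1.1881 6.3792 29.4934 8.8876] k=[19 2 6 24 12]
t=17: x=[17.5342 3.2284 6.9037 22.7162 13.2724] k=[15 6 10 18 15]
t=18: x=[14.0867 6.7167 10.3319 17.7687 15.8201] k=[11 5 5 18 19]
t=19: x=[10.3535 5.3092 5.8345 17.7075 19.7023] k=[9 9 7 22 21]
t=20: x=[8.7534 8.7989 8.0938 21.5366 21.8848] k=[10 14 6 23 26]
t=21: x=[9.9631 13.1645 7.5694 22.6755 26.7688] k=[7 15 7 25 23]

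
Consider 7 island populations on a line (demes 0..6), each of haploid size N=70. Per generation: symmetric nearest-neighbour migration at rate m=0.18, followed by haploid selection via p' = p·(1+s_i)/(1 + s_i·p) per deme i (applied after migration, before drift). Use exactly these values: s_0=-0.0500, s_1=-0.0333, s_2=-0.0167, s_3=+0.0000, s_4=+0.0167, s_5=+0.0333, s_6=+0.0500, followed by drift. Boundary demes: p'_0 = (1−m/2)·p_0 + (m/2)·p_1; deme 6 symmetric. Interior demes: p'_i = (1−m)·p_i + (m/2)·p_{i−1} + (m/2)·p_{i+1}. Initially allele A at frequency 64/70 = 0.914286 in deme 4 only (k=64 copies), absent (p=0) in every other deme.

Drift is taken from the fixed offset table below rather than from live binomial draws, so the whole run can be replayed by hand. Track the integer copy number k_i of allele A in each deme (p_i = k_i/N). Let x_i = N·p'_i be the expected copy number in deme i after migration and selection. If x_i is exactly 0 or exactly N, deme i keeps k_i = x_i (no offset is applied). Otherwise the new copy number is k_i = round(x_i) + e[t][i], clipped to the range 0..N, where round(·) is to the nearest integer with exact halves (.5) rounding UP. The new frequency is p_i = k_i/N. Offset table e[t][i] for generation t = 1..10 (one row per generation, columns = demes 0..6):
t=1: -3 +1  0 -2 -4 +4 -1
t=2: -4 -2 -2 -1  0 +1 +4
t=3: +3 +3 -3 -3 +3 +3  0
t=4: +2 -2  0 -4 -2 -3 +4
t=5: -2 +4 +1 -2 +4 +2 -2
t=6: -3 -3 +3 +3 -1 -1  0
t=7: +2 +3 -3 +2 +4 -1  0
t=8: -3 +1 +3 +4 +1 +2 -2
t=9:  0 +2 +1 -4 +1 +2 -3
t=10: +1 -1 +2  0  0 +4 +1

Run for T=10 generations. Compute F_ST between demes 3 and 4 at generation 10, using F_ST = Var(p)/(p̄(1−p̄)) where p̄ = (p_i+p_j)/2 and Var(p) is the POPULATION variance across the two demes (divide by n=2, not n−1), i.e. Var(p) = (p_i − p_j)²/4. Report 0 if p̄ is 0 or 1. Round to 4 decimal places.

0.0350

t=0: k=[0 0 0 0 64 0 0]
t=1: x=[0.0000 0.0000 0.0000 5.7600 52.6966 5.9355 0.0000] k=[0 0 0 4 49 10 0]
t=2: x=[0.0000 0.0000 0.3540 7.6900 41.7196 12.9522 0.9444] k=[0 0 0 7 42 14 5]
t=3: x=[0.0000 0.0000 0.6196 9.5200 36.6193 16.1127 6.0753] k=[0 0 0 7 40 19 6]
t=4: x=[0.0000 0.0000 0.6196 9.3400 35.4298 20.1873 7.4901] k=[0 0 1 5 33 17 11]
t=5: x=[0.0000 0.0870 1.2492 7.1600 29.3218 18.3399 12.0179] k=[0 4 2 5 33 20 10]
t=6: x=[0.3421 3.3503 2.4105 7.2500 29.5926 20.7450 11.3566] k=[0 0 5 10 29 20 11]
t=7: x=[0.0000 0.4351 4.9224 11.2600 26.7532 20.4712 12.2968] k=[0 3 2 13 31 19 12]
t=8: x=[0.2565 2.5553 3.0308 13.6300 28.5797 19.9134 13.1429] k=[0 4 6 18 30 22 11]
t=9: x=[0.3421 3.6995 6.7960 18.0000 28.4793 22.2239 12.4826] k=[0 6 8 14 29 24 9]
t=10: x=[0.5132 5.4669 8.2368 14.8100 27.4759 23.6098 10.7877] k=[2 4 10 15 27 28 12]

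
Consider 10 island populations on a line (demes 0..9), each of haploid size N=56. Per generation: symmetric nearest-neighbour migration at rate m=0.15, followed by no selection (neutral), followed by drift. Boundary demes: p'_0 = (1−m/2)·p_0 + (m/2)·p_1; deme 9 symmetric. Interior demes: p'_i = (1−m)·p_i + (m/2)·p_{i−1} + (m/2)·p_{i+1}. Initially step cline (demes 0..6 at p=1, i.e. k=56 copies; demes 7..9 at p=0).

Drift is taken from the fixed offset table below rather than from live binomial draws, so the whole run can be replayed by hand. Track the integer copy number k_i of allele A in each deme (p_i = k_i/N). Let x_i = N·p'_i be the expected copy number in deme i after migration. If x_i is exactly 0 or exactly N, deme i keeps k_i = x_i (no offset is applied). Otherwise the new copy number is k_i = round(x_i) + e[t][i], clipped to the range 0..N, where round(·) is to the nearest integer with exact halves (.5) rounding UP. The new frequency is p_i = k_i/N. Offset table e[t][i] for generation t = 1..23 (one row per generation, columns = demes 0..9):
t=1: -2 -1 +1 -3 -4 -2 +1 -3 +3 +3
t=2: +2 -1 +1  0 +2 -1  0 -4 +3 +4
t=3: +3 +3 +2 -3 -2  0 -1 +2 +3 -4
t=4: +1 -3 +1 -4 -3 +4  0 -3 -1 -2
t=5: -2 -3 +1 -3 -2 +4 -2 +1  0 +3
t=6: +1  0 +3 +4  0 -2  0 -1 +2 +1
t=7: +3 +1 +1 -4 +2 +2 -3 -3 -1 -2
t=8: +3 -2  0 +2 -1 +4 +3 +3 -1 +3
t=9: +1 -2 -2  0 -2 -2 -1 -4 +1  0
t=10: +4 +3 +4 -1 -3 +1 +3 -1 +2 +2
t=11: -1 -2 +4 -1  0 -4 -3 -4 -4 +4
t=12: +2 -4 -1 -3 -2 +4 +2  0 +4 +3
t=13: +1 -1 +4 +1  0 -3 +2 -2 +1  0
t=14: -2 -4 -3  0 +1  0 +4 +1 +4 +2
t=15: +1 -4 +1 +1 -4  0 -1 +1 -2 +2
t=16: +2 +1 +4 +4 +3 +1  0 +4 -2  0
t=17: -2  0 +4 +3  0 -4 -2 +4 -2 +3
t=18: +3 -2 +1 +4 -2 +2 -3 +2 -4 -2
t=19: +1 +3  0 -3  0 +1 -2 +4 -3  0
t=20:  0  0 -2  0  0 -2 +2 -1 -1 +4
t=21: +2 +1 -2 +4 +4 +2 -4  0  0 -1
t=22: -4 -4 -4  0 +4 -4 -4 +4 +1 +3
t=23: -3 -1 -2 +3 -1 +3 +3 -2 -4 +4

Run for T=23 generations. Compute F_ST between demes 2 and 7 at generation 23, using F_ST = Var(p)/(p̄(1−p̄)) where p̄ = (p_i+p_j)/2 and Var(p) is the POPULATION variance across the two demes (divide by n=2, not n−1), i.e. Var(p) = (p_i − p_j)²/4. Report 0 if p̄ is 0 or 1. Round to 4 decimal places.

0.1549

t=0: k=[56 56 56 56 56 56 56 0 0 0]
t=1: x=[56.0000 56.0000 56.0000 56.0000 56.0000 56.0000 51.8000 4.2000 0.0000 0.0000] k=[56 56 56 56 56 56 53 1 0 0]
t=2: x=[56.0000 56.0000 56.0000 56.0000 56.0000 55.7750 49.3250 4.8250 0.0750 0.0000] k=[56 56 56 56 56 55 49 1 3 0]
t=3: x=[56.0000 56.0000 56.0000 56.0000 55.9250 54.6250 45.8500 4.7500 2.6250 0.2250] k=[56 56 56 56 54 55 45 7 6 0]
t=4: x=[56.0000 56.0000 56.0000 55.8500 54.2250 54.1750 42.9000 9.7750 5.6250 0.4500] k=[56 56 56 52 51 56 43 7 5 0]
t=5: x=[56.0000 56.0000 55.7000 52.2250 51.4500 54.6500 41.2750 9.5500 4.7750 0.3750] k=[56 56 56 49 49 56 39 11 5 3]
t=6: x=[56.0000 56.0000 55.4750 49.5250 49.5250 54.2000 38.1750 12.6500 5.3000 3.1500] k=[56 56 56 54 50 52 38 12 7 4]
t=7: x=[56.0000 56.0000 55.8500 53.8500 50.4500 50.8000 37.1000 13.5750 7.1500 4.2250] k=[56 56 56 50 52 53 34 11 6 2]
t=8: x=[56.0000 56.0000 55.5500 50.6000 51.9250 51.5000 33.7000 12.3500 6.0750 2.3000] k=[56 56 56 53 51 56 37 15 5 5]
t=9: x=[56.0000 56.0000 55.7750 53.0750 51.5250 54.2000 36.7750 15.9000 5.7500 5.0000] k=[56 56 54 53 50 52 36 12 7 5]
t=10: x=[56.0000 55.8500 54.0750 52.8500 50.3750 50.6500 35.4000 13.4250 7.2250 5.1500] k=[56 56 56 52 47 52 38 12 9 7]
t=11: x=[56.0000 56.0000 55.7000 51.9250 47.7500 50.5750 37.1000 13.7250 9.0750 7.1500] k=[56 56 56 51 48 47 34 10 5 11]
t=12: x=[56.0000 56.0000 55.6250 51.1500 48.1500 46.1000 33.1750 11.4250 5.8250 10.5500] k=[56 56 55 48 46 50 35 11 10 14]
t=13: x=[56.0000 55.9250 54.5500 48.3750 46.4500 48.5750 34.3250 12.7250 10.3750 13.7000] k=[56 55 56 49 46 46 36 11 11 14]
t=14: x=[55.9250 55.1500 55.4000 49.3000 46.2250 45.2500 34.8750 12.8750 11.2250 13.7750] k=[54 51 52 49 47 45 39 14 15 16]
t=15: x=[53.7750 51.3000 51.7000 49.0750 47.0000 44.7000 37.5750 15.9500 15.0000 15.9250] k=[55 47 53 50 43 45 37 17 13 18]
t=16: x=[54.4000 48.0500 52.3250 49.7000 43.6750 44.2500 36.1000 18.2000 13.6750 17.6250] k=[56 49 56 54 47 45 36 22 12 18]
t=17: x=[55.4750 50.0500 55.3250 53.6250 47.3750 44.4750 35.6250 22.3000 13.2000 17.5500] k=[53 50 56 56 47 40 34 26 11 21]
t=18: x=[52.7750 50.6750 55.5500 55.3250 47.1500 40.0750 33.8500 25.4750 12.8750 20.2500] k=[56 49 56 56 45 42 31 27 9 18]
t=19: x=[55.4750 50.0500 55.4750 55.1750 45.6000 41.4000 31.5250 25.9500 11.0250 17.3250] k=[56 53 55 52 46 42 30 30 8 17]
t=20: x=[55.7750 53.3750 54.6250 51.7750 46.1500 41.4000 30.9000 28.3500 10.3250 16.3250] k=[56 53 53 52 46 39 33 27 9 20]
t=21: x=[55.7750 53.2250 52.9250 51.6250 45.9250 39.0750 33.0000 26.1000 11.1750 19.1750] k=[56 54 51 56 50 41 29 26 11 18]
t=22: x=[55.8500 53.9250 51.6000 55.1750 49.7750 40.7750 29.6750 25.1000 12.6500 17.4750] k=[52 50 48 55 54 37 26 29 14 20]
t=23: x=[51.8500 50.0000 48.6750 54.4000 52.8000 37.4500 27.0500 27.6500 15.5750 19.5500] k=[49 49 47 56 52 40 30 26 12 24]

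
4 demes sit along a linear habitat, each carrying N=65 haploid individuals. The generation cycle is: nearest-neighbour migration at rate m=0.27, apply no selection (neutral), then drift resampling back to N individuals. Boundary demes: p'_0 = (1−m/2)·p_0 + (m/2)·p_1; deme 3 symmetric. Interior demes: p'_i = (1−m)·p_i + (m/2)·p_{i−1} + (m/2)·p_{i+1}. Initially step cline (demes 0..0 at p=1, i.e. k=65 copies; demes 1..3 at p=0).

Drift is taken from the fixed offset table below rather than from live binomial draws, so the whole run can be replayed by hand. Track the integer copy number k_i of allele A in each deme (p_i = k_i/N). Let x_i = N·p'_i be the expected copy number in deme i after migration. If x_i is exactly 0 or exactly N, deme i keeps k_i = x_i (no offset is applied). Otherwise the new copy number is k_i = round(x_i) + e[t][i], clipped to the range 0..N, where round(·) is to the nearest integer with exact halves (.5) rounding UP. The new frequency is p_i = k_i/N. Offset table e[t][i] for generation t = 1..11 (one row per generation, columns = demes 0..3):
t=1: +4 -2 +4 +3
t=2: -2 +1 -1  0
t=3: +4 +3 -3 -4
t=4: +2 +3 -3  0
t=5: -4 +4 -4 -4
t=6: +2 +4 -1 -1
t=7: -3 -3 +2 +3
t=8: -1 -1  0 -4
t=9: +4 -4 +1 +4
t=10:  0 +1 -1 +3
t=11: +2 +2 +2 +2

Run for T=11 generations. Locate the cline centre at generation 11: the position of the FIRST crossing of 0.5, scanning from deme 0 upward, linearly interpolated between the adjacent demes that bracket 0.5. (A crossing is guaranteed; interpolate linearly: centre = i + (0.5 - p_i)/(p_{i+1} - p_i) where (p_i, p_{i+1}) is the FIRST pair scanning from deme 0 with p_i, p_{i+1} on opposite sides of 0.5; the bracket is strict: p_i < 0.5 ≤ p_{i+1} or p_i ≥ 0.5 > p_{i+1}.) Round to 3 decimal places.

0.208

t=0: k=[65 0 0 0]
t=1: x=[56.2250 8.7750 0.0000 0.0000] k=[60 7 0 0]
t=2: x=[52.8450 13.2100 0.9450 0.0000] k=[51 14 0 0]
t=3: x=[46.0050 17.1050 1.8900 0.0000] k=[50 20 0 0]
t=4: x=[45.9500 21.3500 2.7000 0.0000] k=[48 24 0 0]
t=5: x=[44.7600 24.0000 3.2400 0.0000] k=[41 28 0 0]
t=6: x=[39.2450 25.9750 3.7800 0.0000] k=[41 30 3 0]
t=7: x=[39.5150 27.8400 6.2400 0.4050] k=[37 25 8 3]
t=8: x=[35.3800 24.3250 9.6200 3.6750] k=[34 23 10 0]
t=9: x=[32.5150 22.7300 10.4050 1.3500] k=[37 19 11 5]
t=10: x=[34.5700 20.3500 11.2700 5.8100] k=[35 21 10 9]
t=11: x=[33.1100 21.4050 11.3500 9.1350] k=[35 23 13 11]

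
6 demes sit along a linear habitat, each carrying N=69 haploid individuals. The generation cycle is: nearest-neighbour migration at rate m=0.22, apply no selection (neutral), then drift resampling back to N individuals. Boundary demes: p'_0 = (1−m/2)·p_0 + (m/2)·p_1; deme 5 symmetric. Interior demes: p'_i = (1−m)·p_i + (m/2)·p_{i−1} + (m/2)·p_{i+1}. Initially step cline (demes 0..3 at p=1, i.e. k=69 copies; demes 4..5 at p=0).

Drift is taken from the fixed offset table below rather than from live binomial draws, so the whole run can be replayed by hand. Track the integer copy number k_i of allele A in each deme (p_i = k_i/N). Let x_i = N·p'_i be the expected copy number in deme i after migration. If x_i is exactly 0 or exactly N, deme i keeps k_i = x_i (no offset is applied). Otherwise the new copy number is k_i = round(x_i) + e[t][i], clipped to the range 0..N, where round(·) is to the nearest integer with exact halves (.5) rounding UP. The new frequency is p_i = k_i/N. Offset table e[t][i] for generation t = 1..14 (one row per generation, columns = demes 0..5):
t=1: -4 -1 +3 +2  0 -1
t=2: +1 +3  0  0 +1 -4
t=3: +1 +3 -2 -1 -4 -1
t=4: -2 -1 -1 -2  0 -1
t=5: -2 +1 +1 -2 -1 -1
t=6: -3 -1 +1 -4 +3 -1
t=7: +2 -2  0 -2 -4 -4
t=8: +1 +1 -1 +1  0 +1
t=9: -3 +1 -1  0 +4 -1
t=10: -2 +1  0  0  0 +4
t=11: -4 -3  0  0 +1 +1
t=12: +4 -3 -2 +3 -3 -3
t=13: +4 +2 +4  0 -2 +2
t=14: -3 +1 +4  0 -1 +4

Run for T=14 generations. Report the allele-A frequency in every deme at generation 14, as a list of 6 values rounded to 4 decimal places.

[0.8841, 0.8696, 0.8406, 0.5797, 0.3043, 0.2754]

t=0: k=[69 69 69 69 0 0]
t=1: x=[69.0000 69.0000 69.0000 61.4100 7.5900 0.0000] k=[69 69 69 63 8 0]
t=2: x=[69.0000 69.0000 68.3400 57.6100 13.1700 0.8800] k=[69 69 68 58 14 0]
t=3: x=[69.0000 68.8900 67.0100 54.2600 17.3000 1.5400] k=[69 69 65 53 13 1]
t=4: x=[69.0000 68.5600 64.1200 49.9200 16.0800 2.3200] k=[69 68 63 48 16 1]
t=5: x=[68.8900 67.5600 61.9000 46.1300 17.8700 2.6500] k=[67 69 63 44 17 2]
t=6: x=[67.2200 68.1200 61.5700 43.1200 18.3200 3.6500] k=[64 67 63 39 21 3]
t=7: x=[64.3300 66.2300 60.8000 39.6600 21.0000 4.9800] k=[66 64 61 38 17 1]
t=8: x=[65.7800 63.8900 58.8000 38.2200 17.5500 2.7600] k=[67 65 58 39 18 4]
t=9: x=[66.7800 64.4500 56.6800 38.7800 18.7700 5.5400] k=[64 65 56 39 23 5]
t=10: x=[64.1100 63.9000 55.1200 39.1100 22.7800 6.9800] k=[62 65 55 39 23 11]
t=11: x=[62.3300 63.5700 54.3400 39.0000 23.4400 12.3200] k=[58 61 54 39 24 13]
t=12: x=[58.3300 59.9000 53.1200 39.0000 24.4400 14.2100] k=[62 57 51 42 21 11]
t=13: x=[61.4500 56.8900 50.6700 40.6800 22.2100 12.1000] k=[65 59 55 41 20 14]
t=14: x=[64.3400 59.2200 53.9000 40.2300 21.6500 14.6600] k=[61 60 58 40 21 19]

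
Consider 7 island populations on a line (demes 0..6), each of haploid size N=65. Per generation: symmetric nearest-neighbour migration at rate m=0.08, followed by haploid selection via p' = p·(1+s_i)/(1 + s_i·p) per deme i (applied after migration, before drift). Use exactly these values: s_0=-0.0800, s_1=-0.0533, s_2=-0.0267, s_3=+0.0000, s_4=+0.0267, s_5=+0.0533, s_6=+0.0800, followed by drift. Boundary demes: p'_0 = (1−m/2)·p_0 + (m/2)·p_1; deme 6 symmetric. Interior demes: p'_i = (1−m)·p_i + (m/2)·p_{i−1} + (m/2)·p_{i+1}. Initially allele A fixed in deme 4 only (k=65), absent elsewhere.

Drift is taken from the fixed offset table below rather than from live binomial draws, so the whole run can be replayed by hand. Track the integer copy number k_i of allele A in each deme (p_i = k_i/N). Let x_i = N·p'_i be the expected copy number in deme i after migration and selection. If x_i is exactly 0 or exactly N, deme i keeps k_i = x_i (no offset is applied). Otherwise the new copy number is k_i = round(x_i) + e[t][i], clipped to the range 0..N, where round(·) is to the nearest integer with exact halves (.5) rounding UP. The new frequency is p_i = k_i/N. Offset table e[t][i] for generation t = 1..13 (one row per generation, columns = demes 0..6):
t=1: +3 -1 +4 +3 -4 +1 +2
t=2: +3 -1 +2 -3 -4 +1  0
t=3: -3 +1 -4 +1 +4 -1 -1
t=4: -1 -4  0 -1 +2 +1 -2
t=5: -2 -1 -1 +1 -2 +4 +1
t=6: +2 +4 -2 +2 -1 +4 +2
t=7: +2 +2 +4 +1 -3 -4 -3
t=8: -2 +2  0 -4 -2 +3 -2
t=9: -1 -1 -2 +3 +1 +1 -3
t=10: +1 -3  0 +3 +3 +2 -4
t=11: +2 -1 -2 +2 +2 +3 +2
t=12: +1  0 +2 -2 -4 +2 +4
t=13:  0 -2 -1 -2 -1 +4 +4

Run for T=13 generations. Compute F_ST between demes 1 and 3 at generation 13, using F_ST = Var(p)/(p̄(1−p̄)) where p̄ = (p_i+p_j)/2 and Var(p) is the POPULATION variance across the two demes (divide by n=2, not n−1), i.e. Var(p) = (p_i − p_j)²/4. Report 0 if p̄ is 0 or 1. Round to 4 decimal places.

0.1404

t=0: k=[0 0 0 0 65 0 0]
t=1: x=[0.0000 0.0000 0.0000 2.6000 59.9247 2.7328 0.0000] k=[0 0 0 6 56 4 0]
t=2: x=[0.0000 0.0000 0.2336 7.7600 52.1931 6.2054 0.1728] k=[0 0 2 5 48 7 0]
t=3: x=[0.0000 0.0757 1.9872 6.6000 45.0066 8.7456 0.3023] k=[0 1 0 8 49 8 0]
t=4: x=[0.0368 0.8716 0.3504 9.3200 46.0754 9.7423 0.3455] k=[0 0 0 8 48 11 0]
t=5: x=[0.0000 0.0000 0.3115 9.2800 45.2838 12.5578 0.4749] k=[0 0 0 10 43 17 1]
t=6: x=[0.0000 0.0000 0.3894 10.9200 41.0400 18.0696 1.7676] k=[0 0 0 13 40 22 4]
t=7: x=[0.0000 0.0000 0.5062 13.5600 38.6140 22.7620 5.0682] k=[0 0 5 15 36 19 2]
t=8: x=[0.0000 0.1894 5.0720 15.4400 34.9062 19.7057 2.8849] k=[0 2 5 11 33 23 1]
t=9: x=[0.0736 1.9345 4.9938 11.6400 32.1480 23.2902 2.0257] k=[0 1 3 15 33 24 0]
t=10: x=[0.0368 0.9854 3.3138 15.2400 32.3481 24.1832 1.0356] k=[1 0 3 18 35 26 0]
t=11: x=[0.8842 0.1515 3.3919 18.0800 34.3870 26.1271 1.1218] k=[3 0 1 20 36 29 3]
t=12: x=[2.6590 0.1515 1.6753 19.8800 35.5050 29.0720 4.3416] k=[4 0 4 18 32 31 8]
t=13: x=[3.5496 0.3030 4.2903 18.0000 31.8279 30.9607 9.5290] k=[4 0 3 16 31 35 14]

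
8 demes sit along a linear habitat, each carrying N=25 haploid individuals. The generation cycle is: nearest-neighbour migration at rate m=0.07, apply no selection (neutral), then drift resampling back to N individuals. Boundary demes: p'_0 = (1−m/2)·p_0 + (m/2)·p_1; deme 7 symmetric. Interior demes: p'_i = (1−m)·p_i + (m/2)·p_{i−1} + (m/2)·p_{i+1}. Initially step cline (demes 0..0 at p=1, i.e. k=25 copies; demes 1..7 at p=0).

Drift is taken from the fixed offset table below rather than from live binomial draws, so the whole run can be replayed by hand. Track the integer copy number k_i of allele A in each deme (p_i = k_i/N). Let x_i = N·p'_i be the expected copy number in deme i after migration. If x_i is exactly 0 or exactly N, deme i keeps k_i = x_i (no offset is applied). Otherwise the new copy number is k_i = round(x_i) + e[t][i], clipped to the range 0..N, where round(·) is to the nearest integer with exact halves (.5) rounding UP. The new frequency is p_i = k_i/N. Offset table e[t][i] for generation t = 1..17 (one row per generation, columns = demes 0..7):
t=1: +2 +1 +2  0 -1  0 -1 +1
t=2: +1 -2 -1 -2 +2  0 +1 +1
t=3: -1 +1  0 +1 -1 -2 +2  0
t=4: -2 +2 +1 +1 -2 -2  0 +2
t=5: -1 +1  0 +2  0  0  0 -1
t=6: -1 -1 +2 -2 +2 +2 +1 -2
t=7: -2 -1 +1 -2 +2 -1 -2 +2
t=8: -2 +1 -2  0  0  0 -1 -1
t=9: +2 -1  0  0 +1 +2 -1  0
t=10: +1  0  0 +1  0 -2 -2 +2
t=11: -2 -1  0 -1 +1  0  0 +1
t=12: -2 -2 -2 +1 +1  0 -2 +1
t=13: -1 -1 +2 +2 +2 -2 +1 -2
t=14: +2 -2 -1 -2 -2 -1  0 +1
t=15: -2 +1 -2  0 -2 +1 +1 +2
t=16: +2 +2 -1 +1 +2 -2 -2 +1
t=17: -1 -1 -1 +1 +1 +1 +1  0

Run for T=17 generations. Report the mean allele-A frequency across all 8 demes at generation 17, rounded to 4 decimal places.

0.1350

t=0: k=[25 0 0 0 0 0 0 0]
t=1: x=[24.1250 0.8750 0.0000 0.0000 0.0000 0.0000 0.0000 0.0000] k=[25 2 0 0 0 0 0 0]
t=2: x=[24.1950 2.7350 0.0700 0.0000 0.0000 0.0000 0.0000 0.0000] k=[25 1 0 0 0 0 0 0]
t=3: x=[24.1600 1.8050 0.0350 0.0000 0.0000 0.0000 0.0000 0.0000] k=[23 3 0 0 0 0 0 0]
t=4: x=[22.3000 3.5950 0.1050 0.0000 0.0000 0.0000 0.0000 0.0000] k=[20 6 1 0 0 0 0 0]
t=5: x=[19.5100 6.3150 1.1400 0.0350 0.0000 0.0000 0.0000 0.0000] k=[19 7 1 2 0 0 0 0]
t=6: x=[18.5800 7.2100 1.2450 1.8950 0.0700 0.0000 0.0000 0.0000] k=[18 6 3 0 2 0 0 0]
t=7: x=[17.5800 6.3150 3.0000 0.1750 1.8600 0.0700 0.0000 0.0000] k=[16 5 4 0 4 0 0 0]
t=8: x=[15.6150 5.3500 3.8950 0.2800 3.7200 0.1400 0.0000 0.0000] k=[14 6 2 0 4 0 0 0]
t=9: x=[13.7200 6.1400 2.0700 0.2100 3.7200 0.1400 0.0000 0.0000] k=[16 5 2 0 5 2 0 0]
t=10: x=[15.6150 5.2800 2.0350 0.2450 4.7200 2.0350 0.0700 0.0000] k=[17 5 2 1 5 0 0 0]
t=11: x=[16.5800 5.3150 2.0700 1.1750 4.6850 0.1750 0.0000 0.0000] k=[15 4 2 0 6 0 0 0]
t=12: x=[14.6150 4.3150 2.0000 0.2800 5.5800 0.2100 0.0000 0.0000] k=[13 2 0 1 7 0 0 0]
t=13: x=[12.6150 2.3150 0.1050 1.1750 6.5450 0.2450 0.0000 0.0000] k=[12 1 2 3 9 0 0 0]
t=14: x=[11.6150 1.4200 2.0000 3.1750 8.4750 0.3150 0.0000 0.0000] k=[14 0 1 1 6 0 0 0]
t=15: x=[13.5100 0.5250 0.9650 1.1750 5.6150 0.2100 0.0000 0.0000] k=[12 2 0 1 4 1 0 0]
t=16: x=[11.6500 2.2800 0.1050 1.0700 3.7900 1.0700 0.0350 0.0000] k=[14 4 0 2 6 0 0 0]
t=17: x=[13.6500 4.2100 0.2100 2.0700 5.6500 0.2100 0.0000 0.0000] k=[13 3 0 3 7 1 0 0]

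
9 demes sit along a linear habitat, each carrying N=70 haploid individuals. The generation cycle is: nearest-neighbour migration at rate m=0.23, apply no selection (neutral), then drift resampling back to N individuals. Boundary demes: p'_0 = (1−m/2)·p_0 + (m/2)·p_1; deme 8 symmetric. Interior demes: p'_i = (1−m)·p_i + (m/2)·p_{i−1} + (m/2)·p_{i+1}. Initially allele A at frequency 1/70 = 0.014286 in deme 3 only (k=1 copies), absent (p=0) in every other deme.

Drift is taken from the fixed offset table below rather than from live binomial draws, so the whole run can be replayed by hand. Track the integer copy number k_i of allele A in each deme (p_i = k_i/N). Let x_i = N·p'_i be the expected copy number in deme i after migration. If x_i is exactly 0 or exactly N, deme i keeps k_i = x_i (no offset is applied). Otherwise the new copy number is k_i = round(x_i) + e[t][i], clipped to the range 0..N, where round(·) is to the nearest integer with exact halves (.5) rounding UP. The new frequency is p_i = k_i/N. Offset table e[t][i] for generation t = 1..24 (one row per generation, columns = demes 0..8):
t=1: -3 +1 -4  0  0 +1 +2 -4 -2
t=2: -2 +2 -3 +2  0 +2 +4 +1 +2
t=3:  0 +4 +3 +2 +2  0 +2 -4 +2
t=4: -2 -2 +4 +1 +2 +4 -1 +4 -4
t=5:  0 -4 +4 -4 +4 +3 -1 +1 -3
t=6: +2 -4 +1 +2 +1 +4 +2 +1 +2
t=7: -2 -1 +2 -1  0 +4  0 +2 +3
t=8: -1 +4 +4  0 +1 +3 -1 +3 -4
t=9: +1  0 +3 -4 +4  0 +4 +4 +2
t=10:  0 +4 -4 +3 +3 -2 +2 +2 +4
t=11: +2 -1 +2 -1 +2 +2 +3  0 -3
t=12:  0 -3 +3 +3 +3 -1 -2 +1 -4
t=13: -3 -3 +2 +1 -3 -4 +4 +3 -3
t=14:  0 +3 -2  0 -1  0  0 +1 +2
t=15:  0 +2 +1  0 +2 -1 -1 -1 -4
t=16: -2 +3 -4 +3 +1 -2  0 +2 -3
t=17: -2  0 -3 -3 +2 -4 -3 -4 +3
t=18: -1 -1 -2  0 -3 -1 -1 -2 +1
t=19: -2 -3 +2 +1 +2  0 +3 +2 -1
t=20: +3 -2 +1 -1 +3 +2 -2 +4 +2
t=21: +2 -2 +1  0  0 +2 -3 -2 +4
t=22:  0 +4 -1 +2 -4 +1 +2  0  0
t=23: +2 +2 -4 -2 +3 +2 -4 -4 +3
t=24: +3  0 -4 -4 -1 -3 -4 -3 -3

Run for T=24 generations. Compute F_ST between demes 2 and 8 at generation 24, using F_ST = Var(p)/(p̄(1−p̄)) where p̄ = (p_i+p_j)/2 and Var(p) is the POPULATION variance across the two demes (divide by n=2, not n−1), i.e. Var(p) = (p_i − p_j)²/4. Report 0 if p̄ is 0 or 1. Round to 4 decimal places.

t=0: k=[0 0 0 1 0 0 0 0 0]
t=1: x=[0.0000 0.0000 0.1150 0.7700 0.1150 0.0000 0.0000 0.0000 0.0000] k=[0 0 0 1 0 0 0 0 0]
t=2: x=[0.0000 0.0000 0.1150 0.7700 0.1150 0.0000 0.0000 0.0000 0.0000] k=[0 0 0 3 0 0 0 0 0]
t=3: x=[0.0000 0.0000 0.3450 2.3100 0.3450 0.0000 0.0000 0.0000 0.0000] k=[0 0 3 4 2 0 0 0 0]
t=4: x=[0.0000 0.3450 2.7700 3.6550 2.0000 0.2300 0.0000 0.0000 0.0000] k=[0 0 7 5 4 4 0 0 0]
t=5: x=[0.0000 0.8050 5.9650 5.1150 4.1150 3.5400 0.4600 0.0000 0.0000] k=[0 0 10 1 8 7 0 0 0]
t=6: x=[0.0000 1.1500 7.8150 2.8400 7.0800 6.3100 0.8050 0.0000 0.0000] k=[0 0 9 5 8 10 3 0 0]
t=7: x=[0.0000 1.0350 7.5050 5.8050 7.8850 8.9650 3.4600 0.3450 0.0000] k=[0 0 10 5 8 13 3 2 0]
t=8: x=[0.0000 1.1500 8.2750 5.9200 8.2300 11.2750 4.0350 1.8850 0.2300] k=[0 5 12 6 9 14 3 5 0]
t=9: x=[0.5750 5.2300 10.5050 7.0350 9.2300 12.1600 4.4950 4.1950 0.5750] k=[2 5 14 3 13 12 8 8 3]
t=10: x=[2.3450 5.6900 11.7000 5.4150 11.7350 11.6550 8.4600 7.4250 3.5750] k=[2 10 8 8 15 10 10 9 8]
t=11: x=[2.9200 8.8500 8.2300 8.8050 13.6200 10.5750 9.8850 9.0000 8.1150] k=[5 8 10 8 16 13 13 9 5]
t=12: x=[5.3450 7.8850 9.5400 9.1500 14.7350 13.3450 12.5400 9.0000 5.4600] k=[5 5 13 12 18 12 11 10 1]
t=13: x=[5.0000 5.9200 11.9650 12.8050 16.6200 12.5750 11.0000 9.0800 2.0350] k=[2 3 14 14 14 9 15 12 0]
t=14: x=[2.1150 4.1500 12.7350 14.0000 13.4250 10.2650 13.9650 10.9650 1.3800] k=[2 7 11 14 12 10 14 12 3]
t=15: x=[2.5750 6.8850 10.8850 13.4250 12.0000 10.6900 13.3100 11.1950 4.0350] k=[3 9 12 13 14 10 12 10 0]
t=16: x=[3.6900 8.6550 11.7700 13.0000 13.4250 10.6900 11.5400 9.0800 1.1500] k=[2 12 8 16 14 9 12 11 0]
t=17: x=[3.1500 10.3900 9.3800 14.8500 13.6550 9.9200 11.5400 9.8500 1.2650] k=[1 10 6 12 16 6 9 6 4]
t=18: x=[2.0350 8.5050 7.1500 11.7700 14.3900 7.4950 8.3100 6.1150 4.2300] k=[1 8 5 12 11 6 7 4 5]
t=19: x=[1.8050 6.8500 6.1500 11.0800 10.5400 6.6900 6.5400 4.4600 4.8850] k=[0 4 8 12 13 7 10 6 4]
t=20: x=[0.4600 4.0000 8.0000 11.6550 12.1950 8.0350 9.1950 6.2300 4.2300] k=[3 2 9 11 15 10 7 10 6]
t=21: x=[2.8850 2.9200 8.4250 11.2300 13.9650 10.2300 7.6900 9.1950 6.4600] k=[5 1 9 11 14 12 5 7 10]
t=22: x=[4.5400 2.3800 8.3100 11.1150 13.4250 11.4250 6.0350 7.1150 9.6550] k=[5 6 7 13 9 12 8 7 10]
t=23: x=[5.1150 6.0000 7.5750 11.8500 9.8050 11.1950 8.3450 7.4600 9.6550] k=[7 8 4 10 13 13 4 3 13]
t=24: x=[7.1150 7.4250 5.1500 9.6550 12.6550 11.9650 4.9200 4.2650 11.8500] k=[10 7 1 6 12 9 1 1 9]

0.0492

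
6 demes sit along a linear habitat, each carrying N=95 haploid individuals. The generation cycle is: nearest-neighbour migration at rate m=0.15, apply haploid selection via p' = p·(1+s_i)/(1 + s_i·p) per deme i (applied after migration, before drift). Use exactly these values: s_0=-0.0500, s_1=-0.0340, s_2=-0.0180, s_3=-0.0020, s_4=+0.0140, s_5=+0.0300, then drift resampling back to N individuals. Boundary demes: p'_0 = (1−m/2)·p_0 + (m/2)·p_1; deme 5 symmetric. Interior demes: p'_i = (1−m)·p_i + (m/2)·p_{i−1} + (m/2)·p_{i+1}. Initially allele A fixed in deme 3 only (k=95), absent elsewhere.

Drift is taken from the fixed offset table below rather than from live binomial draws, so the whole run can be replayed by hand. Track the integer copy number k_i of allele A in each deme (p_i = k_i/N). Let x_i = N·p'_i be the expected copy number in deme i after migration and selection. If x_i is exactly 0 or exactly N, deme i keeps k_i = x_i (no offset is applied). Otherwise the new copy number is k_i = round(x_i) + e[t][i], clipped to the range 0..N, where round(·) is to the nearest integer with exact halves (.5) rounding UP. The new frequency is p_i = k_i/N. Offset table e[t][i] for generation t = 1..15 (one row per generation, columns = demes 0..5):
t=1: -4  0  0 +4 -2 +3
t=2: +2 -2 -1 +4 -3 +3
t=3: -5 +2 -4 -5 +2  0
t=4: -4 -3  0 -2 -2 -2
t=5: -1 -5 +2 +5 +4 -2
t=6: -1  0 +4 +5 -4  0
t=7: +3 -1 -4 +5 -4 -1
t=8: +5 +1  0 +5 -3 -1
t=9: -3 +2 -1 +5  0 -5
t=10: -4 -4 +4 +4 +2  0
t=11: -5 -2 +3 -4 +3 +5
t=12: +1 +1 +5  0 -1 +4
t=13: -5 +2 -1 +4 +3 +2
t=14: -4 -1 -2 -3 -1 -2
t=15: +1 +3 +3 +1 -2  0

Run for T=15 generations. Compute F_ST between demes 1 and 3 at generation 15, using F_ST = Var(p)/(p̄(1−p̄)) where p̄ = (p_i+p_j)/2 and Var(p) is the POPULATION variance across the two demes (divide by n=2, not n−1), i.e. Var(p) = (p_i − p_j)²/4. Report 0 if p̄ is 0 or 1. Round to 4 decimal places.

t=0: k=[0 0 0 95 0 0]
t=1: x=[0.0000 0.0000 7.0062 80.7257 7.2172 0.0000] k=[0 0 7 85 5 0]
t=2: x=[0.0000 0.5072 12.1315 73.1163 10.7569 0.3862] k=[0 0 11 77 8 3]
t=3: x=[0.0000 0.7972 14.8954 66.8353 12.9548 3.4725] k=[0 3 11 62 15 3]
t=4: x=[0.2138 3.2642 14.0067 54.6035 17.8255 4.0121] k=[0 0 14 53 16 2]
t=5: x=[0.0000 1.0147 15.6363 47.2525 17.9263 3.1385] k=[0 0 18 52 22 1]
t=6: x=[0.0000 1.3047 18.9232 47.1525 22.9159 2.6501] k=[0 1 23 52 19 3]
t=7: x=[0.0713 2.4897 23.2050 47.3025 20.4976 4.3203] k=[3 1 19 52 16 3]
t=8: x=[2.7116 2.4172 19.8384 46.7775 17.9263 4.0891] k=[8 3 20 52 15 3]
t=9: x=[7.2729 4.4994 20.8281 46.7775 17.0688 4.0121] k=[4 6 20 52 17 0]
t=10: x=[3.9511 6.6819 21.0509 46.9275 18.5567 1.3127] k=[0 3 25 51 21 1]
t=11: x=[0.2138 4.2813 24.9643 46.7525 21.9840 2.5730] k=[0 2 28 43 25 8]
t=12: x=[0.1425 3.6758 26.8240 40.4785 25.3324 9.5254] k=[1 5 32 40 24 14]
t=13: x=[1.2358 6.5120 30.1996 38.1543 24.7033 15.1221] k=[0 9 29 42 28 17]
t=14: x=[0.6415 9.5244 28.1141 39.9287 28.5016 18.2570] k=[0 9 26 37 28 16]
t=15: x=[0.6415 9.3056 25.2122 35.4555 28.0490 17.3146] k=[2 12 28 36 26 17]

0.0845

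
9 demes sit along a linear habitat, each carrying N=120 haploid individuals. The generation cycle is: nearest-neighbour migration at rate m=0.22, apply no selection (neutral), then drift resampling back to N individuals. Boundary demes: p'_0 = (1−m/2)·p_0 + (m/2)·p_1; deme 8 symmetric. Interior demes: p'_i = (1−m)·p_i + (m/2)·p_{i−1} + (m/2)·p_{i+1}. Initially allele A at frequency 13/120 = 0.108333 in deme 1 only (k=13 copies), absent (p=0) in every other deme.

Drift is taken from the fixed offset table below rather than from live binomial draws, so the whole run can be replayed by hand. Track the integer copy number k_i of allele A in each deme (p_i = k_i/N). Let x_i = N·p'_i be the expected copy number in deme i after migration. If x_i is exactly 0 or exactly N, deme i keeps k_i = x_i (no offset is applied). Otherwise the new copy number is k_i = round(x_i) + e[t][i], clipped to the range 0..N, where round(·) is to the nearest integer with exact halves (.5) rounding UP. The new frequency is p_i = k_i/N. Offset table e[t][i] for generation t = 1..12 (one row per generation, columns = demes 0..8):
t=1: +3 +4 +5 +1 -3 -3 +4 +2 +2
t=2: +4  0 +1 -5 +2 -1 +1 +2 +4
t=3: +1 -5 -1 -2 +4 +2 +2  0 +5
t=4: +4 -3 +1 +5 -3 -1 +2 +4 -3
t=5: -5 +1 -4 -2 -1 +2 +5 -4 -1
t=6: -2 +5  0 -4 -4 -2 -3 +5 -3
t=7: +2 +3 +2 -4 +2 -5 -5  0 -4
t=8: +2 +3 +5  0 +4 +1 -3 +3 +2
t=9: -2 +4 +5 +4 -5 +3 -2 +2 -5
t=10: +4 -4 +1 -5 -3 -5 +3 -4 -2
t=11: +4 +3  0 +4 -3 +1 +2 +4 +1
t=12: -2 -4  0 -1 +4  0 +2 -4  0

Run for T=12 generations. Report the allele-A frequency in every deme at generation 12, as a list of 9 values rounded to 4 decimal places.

t=0: k=[0 13 0 0 0 0 0 0 0]
t=1: x=[1.4300 10.1400 1.4300 0.0000 0.0000 0.0000 0.0000 0.0000 0.0000] k=[4 14 6 0 0 0 0 0 0]
t=2: x=[5.1000 12.0200 6.2200 0.6600 0.0000 0.0000 0.0000 0.0000 0.0000] k=[9 12 7 0 0 0 0 0 0]
t=3: x=[9.3300 11.1200 6.7800 0.7700 0.0000 0.0000 0.0000 0.0000 0.0000] k=[10 6 6 0 0 0 0 0 0]
t=4: x=[9.5600 6.4400 5.3400 0.6600 0.0000 0.0000 0.0000 0.0000 0.0000] k=[14 3 6 6 0 0 0 0 0]
t=5: x=[12.7900 4.5400 5.6700 5.3400 0.6600 0.0000 0.0000 0.0000 0.0000] k=[8 6 2 3 0 0 0 0 0]
t=6: x=[7.7800 5.7800 2.5500 2.5600 0.3300 0.0000 0.0000 0.0000 0.0000] k=[6 11 3 0 0 0 0 0 0]
t=7: x=[6.5500 9.5700 3.5500 0.3300 0.0000 0.0000 0.0000 0.0000 0.0000] k=[9 13 6 0 0 0 0 0 0]
t=8: x=[9.4400 11.7900 6.1100 0.6600 0.0000 0.0000 0.0000 0.0000 0.0000] k=[11 15 11 1 0 0 0 0 0]
t=9: x=[11.4400 14.1200 10.3400 1.9900 0.1100 0.0000 0.0000 0.0000 0.0000] k=[9 18 15 6 0 0 0 0 0]
t=10: x=[9.9900 16.6800 14.3400 6.3300 0.6600 0.0000 0.0000 0.0000 0.0000] k=[14 13 15 1 0 0 0 0 0]
t=11: x=[13.8900 13.3300 13.2400 2.4300 0.1100 0.0000 0.0000 0.0000 0.0000] k=[18 16 13 6 0 0 0 0 0]
t=12: x=[17.7800 15.8900 12.5600 6.1100 0.6600 0.0000 0.0000 0.0000 0.0000] k=[16 12 13 5 5 0 0 0 0]

[0.1333, 0.1000, 0.1083, 0.0417, 0.0417, 0.0000, 0.0000, 0.0000, 0.0000]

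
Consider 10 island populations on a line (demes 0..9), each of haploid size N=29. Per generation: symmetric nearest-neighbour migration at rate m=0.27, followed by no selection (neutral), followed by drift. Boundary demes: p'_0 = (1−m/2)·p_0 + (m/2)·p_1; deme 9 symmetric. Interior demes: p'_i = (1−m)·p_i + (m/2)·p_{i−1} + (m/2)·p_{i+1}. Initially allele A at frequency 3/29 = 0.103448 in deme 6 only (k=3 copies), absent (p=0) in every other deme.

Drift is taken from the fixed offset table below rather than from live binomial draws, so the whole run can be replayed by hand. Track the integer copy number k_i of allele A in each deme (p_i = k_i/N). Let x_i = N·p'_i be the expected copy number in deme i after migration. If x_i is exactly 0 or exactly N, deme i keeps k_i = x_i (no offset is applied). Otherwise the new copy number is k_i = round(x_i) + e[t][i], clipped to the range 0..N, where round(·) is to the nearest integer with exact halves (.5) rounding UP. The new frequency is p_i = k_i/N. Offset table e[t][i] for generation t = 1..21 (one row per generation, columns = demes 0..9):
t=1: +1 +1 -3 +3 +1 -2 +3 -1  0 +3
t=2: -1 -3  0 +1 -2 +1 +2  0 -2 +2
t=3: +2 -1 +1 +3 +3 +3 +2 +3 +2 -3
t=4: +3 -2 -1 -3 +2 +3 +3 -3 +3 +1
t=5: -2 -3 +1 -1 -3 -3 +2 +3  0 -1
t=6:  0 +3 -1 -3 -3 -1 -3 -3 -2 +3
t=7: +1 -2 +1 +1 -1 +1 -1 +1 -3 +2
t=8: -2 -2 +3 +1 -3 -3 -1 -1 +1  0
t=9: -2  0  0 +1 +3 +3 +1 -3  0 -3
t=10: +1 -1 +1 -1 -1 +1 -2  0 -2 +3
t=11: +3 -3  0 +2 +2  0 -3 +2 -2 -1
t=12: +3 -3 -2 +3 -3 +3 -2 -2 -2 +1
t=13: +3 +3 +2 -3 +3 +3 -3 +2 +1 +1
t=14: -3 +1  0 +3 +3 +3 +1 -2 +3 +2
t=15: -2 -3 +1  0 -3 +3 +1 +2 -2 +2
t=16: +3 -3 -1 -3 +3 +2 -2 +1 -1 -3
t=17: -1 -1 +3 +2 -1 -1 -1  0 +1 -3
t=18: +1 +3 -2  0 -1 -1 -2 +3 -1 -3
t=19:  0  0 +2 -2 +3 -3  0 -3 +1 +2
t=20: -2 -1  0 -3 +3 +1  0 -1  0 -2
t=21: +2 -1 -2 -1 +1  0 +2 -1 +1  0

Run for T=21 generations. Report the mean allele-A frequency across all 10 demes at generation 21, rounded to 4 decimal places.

0.1069

t=0: k=[0 0 0 0 0 0 3 0 0 0]
t=1: x=[0.0000 0.0000 0.0000 0.0000 0.0000 0.4050 2.1900 0.4050 0.0000 0.0000] k=[0 0 0 0 0 0 5 0 0 0]
t=2: x=[0.0000 0.0000 0.0000 0.0000 0.0000 0.6750 3.6500 0.6750 0.0000 0.0000] k=[0 0 0 0 0 2 6 1 0 0]
t=3: x=[0.0000 0.0000 0.0000 0.0000 0.2700 2.2700 4.7850 1.5400 0.1350 0.0000] k=[0 0 0 0 3 5 7 5 2 0]
t=4: x=[0.0000 0.0000 0.0000 0.4050 2.8650 5.0000 6.4600 4.8650 2.1350 0.2700] k=[0 0 0 0 5 8 9 2 5 1]
t=5: x=[0.0000 0.0000 0.0000 0.6750 4.7300 7.7300 7.9200 3.3500 4.0550 1.5400] k=[0 0 0 0 2 5 10 6 4 1]
t=6: x=[0.0000 0.0000 0.0000 0.2700 2.1350 5.2700 8.7850 6.2700 3.8650 1.4050] k=[0 0 0 0 0 4 6 3 2 4]
t=7: x=[0.0000 0.0000 0.0000 0.0000 0.5400 3.7300 5.3250 3.2700 2.4050 3.7300] k=[0 0 0 0 0 5 4 4 0 6]
t=8: x=[0.0000 0.0000 0.0000 0.0000 0.6750 4.1900 4.1350 3.4600 1.3500 5.1900] k=[0 0 0 0 0 1 3 2 2 5]
t=9: x=[0.0000 0.0000 0.0000 0.0000 0.1350 1.1350 2.5950 2.1350 2.4050 4.5950] k=[0 0 0 0 3 4 4 0 2 2]
t=10: x=[0.0000 0.0000 0.0000 0.4050 2.7300 3.8650 3.4600 0.8100 1.7300 2.0000] k=[0 0 0 0 2 5 1 1 0 5]
t=11: x=[0.0000 0.0000 0.0000 0.2700 2.1350 4.0550 1.5400 0.8650 0.8100 4.3250] k=[0 0 0 2 4 4 0 3 0 3]
t=12: x=[0.0000 0.0000 0.2700 2.0000 3.7300 3.4600 0.9450 2.1900 0.8100 2.5950] k=[0 0 0 5 1 6 0 0 0 4]
t=13: x=[0.0000 0.0000 0.6750 3.7850 2.2150 4.5150 0.8100 0.0000 0.5400 3.4600] k=[0 0 3 1 5 8 0 0 2 4]
t=14: x=[0.0000 0.4050 2.3250 1.8100 4.8650 6.5150 1.0800 0.2700 2.0000 3.7300] k=[0 1 2 5 8 10 2 0 5 6]
t=15: x=[0.1350 1.0000 2.2700 5.0000 7.8650 8.6500 2.8100 0.9450 4.4600 5.8650] k=[0 0 3 5 5 12 4 3 2 8]
t=16: x=[0.0000 0.4050 2.8650 4.7300 5.9450 9.9750 4.9450 3.0000 2.9450 7.1900] k=[0 0 2 2 9 12 3 4 2 4]
t=17: x=[0.0000 0.2700 1.7300 2.9450 8.4600 10.3800 4.3500 3.5950 2.5400 3.7300] k=[0 0 5 5 7 9 3 4 4 1]
t=18: x=[0.0000 0.6750 4.3250 5.2700 7.0000 7.9200 3.9450 3.8650 3.5950 1.4050] k=[0 4 2 5 6 7 2 7 3 0]
t=19: x=[0.5400 3.1900 2.6750 4.7300 6.0000 6.1900 3.3500 5.7850 3.1350 0.4050] k=[1 3 5 3 9 3 3 3 4 2]
t=20: x=[1.2700 3.0000 4.4600 4.0800 7.3800 3.8100 3.0000 3.1350 3.5950 2.2700] k=[0 2 4 1 10 5 3 2 4 0]
t=21: x=[0.2700 2.0000 3.3250 2.6200 8.1100 5.4050 3.1350 2.4050 3.1900 0.5400] k=[2 1 1 2 9 5 5 1 4 1]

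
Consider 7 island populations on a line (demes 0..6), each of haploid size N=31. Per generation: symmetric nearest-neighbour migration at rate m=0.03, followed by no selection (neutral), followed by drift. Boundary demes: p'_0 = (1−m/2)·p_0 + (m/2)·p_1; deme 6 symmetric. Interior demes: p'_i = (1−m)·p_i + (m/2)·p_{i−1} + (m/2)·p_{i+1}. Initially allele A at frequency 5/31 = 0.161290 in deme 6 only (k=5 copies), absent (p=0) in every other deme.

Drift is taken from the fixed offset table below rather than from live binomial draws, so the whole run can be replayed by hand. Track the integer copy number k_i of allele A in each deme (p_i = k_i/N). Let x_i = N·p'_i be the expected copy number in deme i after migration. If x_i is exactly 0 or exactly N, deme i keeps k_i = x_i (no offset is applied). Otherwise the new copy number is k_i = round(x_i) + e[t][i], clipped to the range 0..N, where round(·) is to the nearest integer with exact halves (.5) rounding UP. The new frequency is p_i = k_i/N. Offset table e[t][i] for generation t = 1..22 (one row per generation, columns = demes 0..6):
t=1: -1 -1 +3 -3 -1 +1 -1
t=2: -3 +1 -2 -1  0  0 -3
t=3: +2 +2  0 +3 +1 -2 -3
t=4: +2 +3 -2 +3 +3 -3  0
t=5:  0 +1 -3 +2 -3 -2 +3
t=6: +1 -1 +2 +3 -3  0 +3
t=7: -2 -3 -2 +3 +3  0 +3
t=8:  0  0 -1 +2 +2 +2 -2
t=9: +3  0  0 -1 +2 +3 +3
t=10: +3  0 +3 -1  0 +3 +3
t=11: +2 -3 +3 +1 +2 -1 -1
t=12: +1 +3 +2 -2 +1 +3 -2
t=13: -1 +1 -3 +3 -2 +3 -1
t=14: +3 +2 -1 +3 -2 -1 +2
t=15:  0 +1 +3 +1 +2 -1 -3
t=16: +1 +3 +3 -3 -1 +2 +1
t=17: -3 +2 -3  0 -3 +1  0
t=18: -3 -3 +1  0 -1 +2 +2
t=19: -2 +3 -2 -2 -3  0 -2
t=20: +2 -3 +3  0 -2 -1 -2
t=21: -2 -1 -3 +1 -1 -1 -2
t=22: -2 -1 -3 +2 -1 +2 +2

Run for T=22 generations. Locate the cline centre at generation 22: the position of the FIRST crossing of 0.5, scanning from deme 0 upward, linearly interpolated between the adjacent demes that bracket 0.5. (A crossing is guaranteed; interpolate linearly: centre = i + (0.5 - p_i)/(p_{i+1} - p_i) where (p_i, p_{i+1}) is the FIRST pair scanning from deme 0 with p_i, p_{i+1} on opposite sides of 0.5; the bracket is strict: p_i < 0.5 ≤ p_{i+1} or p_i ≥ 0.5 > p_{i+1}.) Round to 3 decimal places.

t=0: k=[0 0 0 0 0 0 5]
t=1: x=[0.0000 0.0000 0.0000 0.0000 0.0000 0.0750 4.9250] k=[0 0 0 0 0 1 4]
t=2: x=[0.0000 0.0000 0.0000 0.0000 0.0150 1.0300 3.9550] k=[0 0 0 0 0 1 1]
t=3: x=[0.0000 0.0000 0.0000 0.0000 0.0150 0.9850 1.0000] k=[0 0 0 0 1 0 0]
t=4: x=[0.0000 0.0000 0.0000 0.0150 0.9700 0.0150 0.0000] k=[0 0 0 3 4 0 0]
t=5: x=[0.0000 0.0000 0.0450 2.9700 3.9250 0.0600 0.0000] k=[0 0 0 5 1 0 0]
t=6: x=[0.0000 0.0000 0.0750 4.8650 1.0450 0.0150 0.0000] k=[0 0 2 8 0 0 0]
t=7: x=[0.0000 0.0300 2.0600 7.7900 0.1200 0.0000 0.0000] k=[0 0 0 11 3 0 0]
t=8: x=[0.0000 0.0000 0.1650 10.7150 3.0750 0.0450 0.0000] k=[0 0 0 13 5 2 0]
t=9: x=[0.0000 0.0000 0.1950 12.6850 5.0750 2.0150 0.0300] k=[0 0 0 12 7 5 3]
t=10: x=[0.0000 0.0000 0.1800 11.7450 7.0450 5.0000 3.0300] k=[0 0 3 11 7 8 6]
t=11: x=[0.0000 0.0450 3.0750 10.8200 7.0750 7.9550 6.0300] k=[0 0 6 12 9 7 5]
t=12: x=[0.0000 0.0900 6.0000 11.8650 9.0150 7.0000 5.0300] k=[0 3 8 10 10 10 3]
t=13: x=[0.0450 3.0300 7.9550 9.9700 10.0000 9.8950 3.1050] k=[0 4 5 13 8 13 2]
t=14: x=[0.0600 3.9550 5.1050 12.8050 8.1500 12.7600 2.1650] k=[3 6 4 16 6 12 4]
t=15: x=[3.0450 5.9250 4.2100 15.6700 6.2400 11.7900 4.1200] k=[3 7 7 17 8 11 1]
t=16: x=[3.0600 6.9400 7.1500 16.7150 8.1800 10.8050 1.1500] k=[4 10 10 14 7 13 2]
t=17: x=[4.0900 9.9100 10.0600 13.8350 7.1950 12.7450 2.1650] k=[1 12 7 14 4 14 2]
t=18: x=[1.1650 11.7600 7.1800 13.7450 4.3000 13.6700 2.1800] k=[0 9 8 14 3 16 4]
t=19: x=[0.1350 8.8500 8.1050 13.7450 3.3600 15.6250 4.1800] k=[0 12 6 12 0 16 2]
t=20: x=[0.1800 11.7300 6.1800 11.7300 0.4200 15.5500 2.2100] k=[2 9 9 12 0 15 0]
t=21: x=[2.1050 8.8950 9.0450 11.7750 0.4050 14.5500 0.2250] k=[0 8 6 13 0 14 0]
t=22: x=[0.1200 7.8500 6.1350 12.7000 0.4050 13.5800 0.2100] k=[0 7 3 15 0 16 2]

4.969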